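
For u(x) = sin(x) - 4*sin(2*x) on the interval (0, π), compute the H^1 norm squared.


||u||_{H^1(0,π)}^2 = 41*π

u'(x) = cos(x) - 8*cos(2*x).
Expand u² and (u')² and integrate term by term on (0, π), using: for integers n ≥ 1, ∫_0^π sin²(nx) dx = ∫_0^π cos²(nx) dx = π/2; for n ≠ n', ∫_0^π sin(nx)sin(n'x) dx = ∫_0^π cos(nx)cos(n'x) dx = 0; and by product-to-sum, ∫_0^π sin(nx)cos(n'x) dx = ½∫_0^π [sin((n+n')x) + sin((n−n')x)] dx, which is 0 when n+n' is even and 2n/(n²−n'²) when n+n' is odd (it need not vanish on (0, π)).
  u² squared terms: (-4)²·∫sin(2x)² dx = 16·π/2 = 8*π;  (1)²·∫sin(x)² dx = 1·π/2 = π/2.
  u² cross terms: 2·(-4)·(1)·∫sin(2x)·sin(x) dx = -8·(0) = 0.
  So ∫_0^π u² dx = 8*π + π/2 + 0 = 17*π/2.
  (u')² squared terms: (-8)²·∫cos(2x)² dx = 64·π/2 = 32*π;  (1)²·∫cos(x)² dx = 1·π/2 = π/2.
  (u')² cross terms: 2·(-8)·(1)·∫cos(2x)·cos(x) dx = -16·(0) = 0.
  So ∫_0^π (u')² dx = 32*π + π/2 + 0 = 65*π/2.
||u||_{H^1}^2 = (17*π/2) + (65*π/2) = 41*π.


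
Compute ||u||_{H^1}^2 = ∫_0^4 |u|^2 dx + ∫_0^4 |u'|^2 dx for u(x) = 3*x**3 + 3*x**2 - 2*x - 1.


||u||_{H^1}^2 = 5765012/105

The H^1 norm (squared) on an interval (0, L) is
  ||u||_{H^1}^2 = ∫_0^L u(x)^2 dx + ∫_0^L u'(x)^2 dx.
Compute u'(x) = 9*x**2 + 6*x - 2.
Then u(x)^2 = 9*x**6 + 18*x**5 - 3*x**4 - 18*x**3 - 2*x**2 + 4*x + 1 and u'(x)^2 = 81*x**4 + 108*x**3 - 24*x + 4.
Integrate each monomial from 0 to 4 using ∫_0^4 c·x^n dx = c·4^(n+1)/(n+1):
  ∫_0^4 u(x)^2 dx = ∫_0^4 (9*x^6 + 18*x^5 - 3*x^4 - 18*x^3 - 2*x^2 + 4*x + 1) dx. Term by term:
    ∫_0^4 9*x^6 dx = 147456/7;  ∫_0^4 18*x^5 dx = 12288;  ∫_0^4 -3*x^4 dx = -3072/5;
    ∫_0^4 -18*x^3 dx = -1152;  ∫_0^4 -2*x^2 dx = -128/3;  ∫_0^4 4*x dx = 32;
    ∫_0^4 1 dx = 4.
  Sum: 147456/7 + 12288 − 3072/5 − 1152 − 128/3 + 32 + 4 = 3315908/105.
  ∫_0^4 u'(x)^2 dx = ∫_0^4 (81*x^4 + 108*x^3 - 24*x + 4) dx. Term by term:
    ∫_0^4 81*x^4 dx = 82944/5;  ∫_0^4 108*x^3 dx = 6912;  ∫_0^4 -24*x dx = -192;
    ∫_0^4 4 dx = 16.
  Sum: 82944/5 + 6912 − 192 + 16 = 116624/5.
Adding: ||u||_{H^1}^2 = 3315908/105 + 116624/5 = 5765012/105.


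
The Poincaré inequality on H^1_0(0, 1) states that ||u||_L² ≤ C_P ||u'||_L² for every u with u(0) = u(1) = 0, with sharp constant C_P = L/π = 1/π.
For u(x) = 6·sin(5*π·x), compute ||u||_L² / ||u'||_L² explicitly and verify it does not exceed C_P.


||u||_L² / ||u'||_L² = 1/(5*π) < C_P = 1/π.

u(x) = 6·sin(5*π·x), so u'(x) = 30*π*cos(5*π*x).
Writing u(x) = A·sin(kπx/L) with A = 6 and k = 5, use ∫_0^L sin²(kπx/L) dx = L/2 and ∫_0^L cos²(kπx/L) dx = L/2.
u² = 36·sin²(5*π·x) and (u')² = 900*π^2·cos²(5*π·x), and each of sin², cos² integrates to L/2 = 1/2 over (0, 1).
∫_0^1 u² dx = 18, so ||u||_L² = 3*sqrt(2).
∫_0^1 (u')² dx = 450*π^2, so ||u'||_L² = 15*sqrt(2)*π.
Ratio ||u||_L² / ||u'||_L² = 1/(5*π).
Sharp Poincaré constant on H^1_0(0, 1) is C_P = L/π = 1/π, achieved by sin(π·x).
This is the k = 5 harmonic; the ratio L/(kπ) is strictly less than C_P = L/π, consistent with the sharp inequality ||u||_L² ≤ C_P ||u'||_L².


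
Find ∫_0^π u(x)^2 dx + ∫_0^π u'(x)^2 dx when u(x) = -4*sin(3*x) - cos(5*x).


||u||_{H^1(0,π)}^2 = 93*π

u'(x) = 5*sin(5*x) - 12*cos(3*x).
Expand u² and (u')² and integrate term by term on (0, π), using: for integers n ≥ 1, ∫_0^π sin²(nx) dx = ∫_0^π cos²(nx) dx = π/2; for n ≠ n', ∫_0^π sin(nx)sin(n'x) dx = ∫_0^π cos(nx)cos(n'x) dx = 0; and by product-to-sum, ∫_0^π sin(nx)cos(n'x) dx = ½∫_0^π [sin((n+n')x) + sin((n−n')x)] dx, which is 0 when n+n' is even and 2n/(n²−n'²) when n+n' is odd (it need not vanish on (0, π)).
  u² squared terms: (-1)²·∫cos(5x)² dx = 1·π/2 = π/2;  (-4)²·∫sin(3x)² dx = 16·π/2 = 8*π.
  u² cross terms: 2·(-1)·(-4)·∫cos(5x)·sin(3x) dx = 8·(0) = 0.
  So ∫_0^π u² dx = π/2 + 8*π + 0 = 17*π/2.
  (u')² squared terms: (-12)²·∫cos(3x)² dx = 144·π/2 = 72*π;  (5)²·∫sin(5x)² dx = 25·π/2 = 25*π/2.
  (u')² cross terms: 2·(-12)·(5)·∫cos(3x)·sin(5x) dx = -120·(0) = 0.
  So ∫_0^π (u')² dx = 72*π + 25*π/2 + 0 = 169*π/2.
||u||_{H^1}^2 = (17*π/2) + (169*π/2) = 93*π.


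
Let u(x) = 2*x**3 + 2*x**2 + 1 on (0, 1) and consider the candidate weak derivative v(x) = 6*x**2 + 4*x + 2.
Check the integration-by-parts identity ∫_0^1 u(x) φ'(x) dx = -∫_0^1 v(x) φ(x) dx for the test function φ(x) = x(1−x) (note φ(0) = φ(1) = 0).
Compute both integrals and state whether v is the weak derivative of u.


LHS = -19/30, RHS = -29/30. No, v is not the weak derivative of u.

u(x) = 2*x**3 + 2*x**2 + 1, classical derivative u'(x) = 6*x**2 + 4*x.
φ(x) = x(1−x), so φ'(x) = 1 - 2*x.
Note φ(0) = φ(1) = 0, so the boundary term u·φ vanishes.
LHS = ∫_0^1 u(x) φ'(x) dx = ∫_0^1 (-4*x^4 - 2*x^3 + 2*x^2 - 2*x + 1) dx. Term by term:
  ∫_0^1 -4*x^4 dx = -4/5;  ∫_0^1 -2*x^3 dx = -1/2;  ∫_0^1 2*x^2 dx = 2/3;
  ∫_0^1 -2*x dx = -1;  ∫_0^1 1 dx = 1.
Sum: -4/5 − 1/2 + 2/3 − 1 + 1 = -19/30.
So LHS = -19/30.
∫_0^1 v(x) φ(x) dx = ∫_0^1 (-6*x^4 + 2*x^3 + 2*x^2 + 2*x) dx. Term by term:
  ∫_0^1 -6*x^4 dx = -6/5;  ∫_0^1 2*x^3 dx = 1/2;  ∫_0^1 2*x^2 dx = 2/3;
  ∫_0^1 2*x dx = 1.
Sum: -6/5 + 1/2 + 2/3 + 1 = 29/30.
So RHS = -∫_0^1 v(x) φ(x) dx = -29/30.
LHS − RHS = 1/3 ≠ 0, so the identity fails.
(For a valid weak derivative the identity must hold for EVERY test function, in particular this one. The failure shows v is NOT the weak derivative of u.)
Correct weak derivative would be u'(x) = 6*x**2 + 4*x.


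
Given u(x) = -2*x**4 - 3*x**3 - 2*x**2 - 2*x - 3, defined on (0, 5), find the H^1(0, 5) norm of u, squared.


||u||_{H^1}^2 = 183757145/63

The H^1 norm (squared) on an interval (0, L) is
  ||u||_{H^1}^2 = ∫_0^L u(x)^2 dx + ∫_0^L u'(x)^2 dx.
Compute u'(x) = -8*x**3 - 9*x**2 - 4*x - 2.
Then u(x)^2 = 4*x**8 + 12*x**7 + 17*x**6 + 20*x**5 + 28*x**4 + 26*x**3 + 16*x**2 + 12*x + 9 and u'(x)^2 = 64*x**6 + 144*x**5 + 145*x**4 + 104*x**3 + 52*x**2 + 16*x + 4.
Integrate each monomial from 0 to 5 using ∫_0^5 c·x^n dx = c·5^(n+1)/(n+1):
  ∫_0^5 u(x)^2 dx = ∫_0^5 (4*x^8 + 12*x^7 + 17*x^6 + 20*x^5 + 28*x^4 + 26*x^3 + 16*x^2 + 12*x + 9) dx. Term by term:
    ∫_0^5 4*x^8 dx = 7812500/9;  ∫_0^5 12*x^7 dx = 1171875/2;  ∫_0^5 17*x^6 dx = 1328125/7;
    ∫_0^5 20*x^5 dx = 156250/3;  ∫_0^5 28*x^4 dx = 17500;  ∫_0^5 26*x^3 dx = 8125/2;
    ∫_0^5 16*x^2 dx = 2000/3;  ∫_0^5 12*x dx = 150;  ∫_0^5 9 dx = 45.
  Sum: 7812500/9 + 1171875/2 + 1328125/7 + 156250/3 + 17500 + 8125/2 + 2000/3 + 150 + 45 = 108248660/63.
  ∫_0^5 u'(x)^2 dx = ∫_0^5 (64*x^6 + 144*x^5 + 145*x^4 + 104*x^3 + 52*x^2 + 16*x + 4) dx. Term by term:
    ∫_0^5 64*x^6 dx = 5000000/7;  ∫_0^5 144*x^5 dx = 375000;  ∫_0^5 145*x^4 dx = 90625;
    ∫_0^5 104*x^3 dx = 16250;  ∫_0^5 52*x^2 dx = 6500/3;  ∫_0^5 16*x dx = 200;
    ∫_0^5 4 dx = 20.
  Sum: 5000000/7 + 375000 + 90625 + 16250 + 6500/3 + 200 + 20 = 25169495/21.
Adding: ||u||_{H^1}^2 = 108248660/63 + 25169495/21 = 183757145/63.


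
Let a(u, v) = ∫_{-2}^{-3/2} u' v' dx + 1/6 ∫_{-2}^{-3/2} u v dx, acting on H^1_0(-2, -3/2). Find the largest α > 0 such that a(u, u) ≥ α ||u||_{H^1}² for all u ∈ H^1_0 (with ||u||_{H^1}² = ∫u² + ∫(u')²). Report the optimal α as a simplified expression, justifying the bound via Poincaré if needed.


α = (1 + 24*π^2)/(6*(1 + 4*π^2))

Coercivity of a(·,·) on H^1_0(-2, -3/2) means a(u, u) ≥ α ||u||_{H^1}² for every u ∈ H^1_0.
The interval has length L = 1/2, and Poincaré/coercivity depend only on L. Here a(u, u) = ∫(u')² + (1/6)·∫u².
Here 0 < c = 1/6 < 1. The condition a(u,u) ≥ α||u||_{H^1}² reads (1−α)∫(u')² ≥ (α−c)∫u². Any admissible α is ≤ 1 (rapidly oscillating u have ∫u²/∫(u')² → 0), and α = 1 would force 0 ≥ (1−c)∫u², impossible since c < 1; so 1−α > 0. By the sharp Poincaré inequality on H^1_0 of an interval of length L, ∫(u')² ≥ (π/L)²∫u² with equality for the first sine mode sin(π(x−x₀)/L) (x₀ the left endpoint), so the inequality holds for all u iff (1−α)(π/L)² ≥ α − c, i.e. α ≤ ((π/L)² + c)/((π/L)² + 1) = (1 + c(L/π)²)/(1 + (L/π)²). With (π/L)² = 4*π^2 and c = 1/6, the largest admissible constant is α = ((π/L)² + c)/((π/L)² + 1).
Simplifying, α = (1 + 24*π^2)/(6*(1 + 4*π^2)).


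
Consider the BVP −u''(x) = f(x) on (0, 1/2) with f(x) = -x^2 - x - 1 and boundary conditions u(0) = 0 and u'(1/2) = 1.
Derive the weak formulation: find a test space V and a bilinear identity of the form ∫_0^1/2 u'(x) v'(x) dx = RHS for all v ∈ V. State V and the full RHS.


V = {v ∈ H^1(0, 1/2) : v(0) = 0} (test functions vanish at x = 0 where u is specified); weak form: ∫_0^1/2 u'v' dx = ∫_0^1/2 (-x^2 - x - 1) v dx + v(1/2) for all v ∈ V.

Multiply both sides by a test function v and integrate from 0 to 1/2:
  ∫_0^1/2 −u''(x) v(x) dx = ∫_0^1/2 f(x) v(x) dx.
Integrate the LHS by parts once:
  ∫_0^1/2 −u'' v dx = −[u'(x) v(x)]_0^1/2 + ∫_0^1/2 u'(x) v'(x) dx.
Thus ∫_0^1/2 u'(x) v'(x) dx = ∫_0^1/2 f(x) v(x) dx + [u'(x) v(x)]_0^1/2.
Choose V so that boundary terms are either known or forced to vanish.
Mixed BC: u(0) = 0 (Dirichlet) and u'(1/2) = 1 (Neumann). Define V = {v ∈ H^1(0, 1/2) : v(0) = 0}. Then [u' v]_0^1/2 = u'(1/2)·v(1/2) − u'(0)·0 = v(1/2).
Weak formulation: find u (satisfying any essential BC) such that ∫_0^1/2 u'(x) v'(x) dx = ∫_0^1/2 f v dx + v(1/2) for all v ∈ V (Dirichlet at 0 absorbed into V; Neumann datum at x = 1/2 contributes the boundary term).
Substituting f(x) = -x^2 - x - 1, the right-hand side is ∫_0^1/2 (-x^2 - x - 1) v dx + v(1/2).


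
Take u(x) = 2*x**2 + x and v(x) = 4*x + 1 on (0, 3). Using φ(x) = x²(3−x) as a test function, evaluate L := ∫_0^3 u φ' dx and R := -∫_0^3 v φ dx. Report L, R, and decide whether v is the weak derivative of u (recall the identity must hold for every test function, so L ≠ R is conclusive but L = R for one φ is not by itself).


LHS = -1107/20, RHS = -1107/20. Yes, v = u' weakly.

u(x) = 2*x**2 + x, classical derivative u'(x) = 4*x + 1.
φ(x) = x²(3−x), so φ'(x) = 3*x*(2 - x).
Note φ(0) = φ(3) = 0, so the boundary term u·φ vanishes.
LHS = ∫_0^3 u(x) φ'(x) dx = ∫_0^3 (-6*x^4 + 9*x^3 + 6*x^2) dx. Term by term:
  ∫_0^3 -6*x^4 dx = -1458/5;  ∫_0^3 9*x^3 dx = 729/4;  ∫_0^3 6*x^2 dx = 54.
Sum: -1458/5 + 729/4 + 54 = -1107/20.
So LHS = -1107/20.
∫_0^3 v(x) φ(x) dx = ∫_0^3 (-4*x^4 + 11*x^3 + 3*x^2) dx. Term by term:
  ∫_0^3 -4*x^4 dx = -972/5;  ∫_0^3 11*x^3 dx = 891/4;  ∫_0^3 3*x^2 dx = 27.
Sum: -972/5 + 891/4 + 27 = 1107/20.
So RHS = -∫_0^3 v(x) φ(x) dx = -1107/20.
LHS = RHS, so the identity holds for this test φ.
Moreover u is smooth here and v(x) = u'(x) = 4*x + 1 pointwise, so the identity holds for every test function. Hence v is the weak derivative of u.


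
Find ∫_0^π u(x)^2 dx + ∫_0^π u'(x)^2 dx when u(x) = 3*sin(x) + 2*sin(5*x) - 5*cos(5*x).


||u||_{H^1(0,π)}^2 = 386*π

u'(x) = 25*sin(5*x) + 3*cos(x) + 10*cos(5*x).
Expand u² and (u')² and integrate term by term on (0, π), using: for integers n ≥ 1, ∫_0^π sin²(nx) dx = ∫_0^π cos²(nx) dx = π/2; for n ≠ n', ∫_0^π sin(nx)sin(n'x) dx = ∫_0^π cos(nx)cos(n'x) dx = 0; and by product-to-sum, ∫_0^π sin(nx)cos(n'x) dx = ½∫_0^π [sin((n+n')x) + sin((n−n')x)] dx, which is 0 when n+n' is even and 2n/(n²−n'²) when n+n' is odd (it need not vanish on (0, π)).
  u² squared terms: (-5)²·∫cos(5x)² dx = 25·π/2 = 25*π/2;  (2)²·∫sin(5x)² dx = 4·π/2 = 2*π;  (3)²·∫sin(x)² dx = 9·π/2 = 9*π/2.
  u² cross terms: 2·(-5)·(2)·∫cos(5x)·sin(5x) dx = -20·(0) = 0;  2·(-5)·(3)·∫cos(5x)·sin(x) dx = -30·(0) = 0;  2·(2)·(3)·∫sin(5x)·sin(x) dx = 12·(0) = 0.
  So ∫_0^π u² dx = 25*π/2 + 2*π + 9*π/2 + 0 + 0 + 0 = 19*π.
  (u')² squared terms: (3)²·∫cos(x)² dx = 9·π/2 = 9*π/2;  (10)²·∫cos(5x)² dx = 100·π/2 = 50*π;  (25)²·∫sin(5x)² dx = 625·π/2 = 625*π/2.
  (u')² cross terms: 2·(3)·(10)·∫cos(x)·cos(5x) dx = 60·(0) = 0;  2·(3)·(25)·∫cos(x)·sin(5x) dx = 150·(0) = 0;  2·(10)·(25)·∫cos(5x)·sin(5x) dx = 500·(0) = 0.
  So ∫_0^π (u')² dx = 9*π/2 + 50*π + 625*π/2 + 0 + 0 + 0 = 367*π.
||u||_{H^1}^2 = (19*π) + (367*π) = 386*π.


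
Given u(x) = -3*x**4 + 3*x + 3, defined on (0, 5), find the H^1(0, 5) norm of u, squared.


||u||_{H^1}^2 = 24441080/7

The H^1 norm (squared) on an interval (0, L) is
  ||u||_{H^1}^2 = ∫_0^L u(x)^2 dx + ∫_0^L u'(x)^2 dx.
Compute u'(x) = 3 - 12*x**3.
Then u(x)^2 = 9*x**8 - 18*x**5 - 18*x**4 + 9*x**2 + 18*x + 9 and u'(x)^2 = 144*x**6 - 72*x**3 + 9.
Integrate each monomial from 0 to 5 using ∫_0^5 c·x^n dx = c·5^(n+1)/(n+1):
  ∫_0^5 u(x)^2 dx = ∫_0^5 (9*x^8 - 18*x^5 - 18*x^4 + 9*x^2 + 18*x + 9) dx. Term by term:
    ∫_0^5 9*x^8 dx = 1953125;  ∫_0^5 -18*x^5 dx = -46875;  ∫_0^5 -18*x^4 dx = -11250;
    ∫_0^5 9*x^2 dx = 375;  ∫_0^5 18*x dx = 225;  ∫_0^5 9 dx = 45.
  Sum: 1953125 − 46875 − 11250 + 375 + 225 + 45 = 1895645.
  ∫_0^5 u'(x)^2 dx = ∫_0^5 (144*x^6 - 72*x^3 + 9) dx. Term by term:
    ∫_0^5 144*x^6 dx = 11250000/7;  ∫_0^5 -72*x^3 dx = -11250;  ∫_0^5 9 dx = 45.
  Sum: 11250000/7 − 11250 + 45 = 11171565/7.
Adding: ||u||_{H^1}^2 = 1895645 + 11171565/7 = 24441080/7.


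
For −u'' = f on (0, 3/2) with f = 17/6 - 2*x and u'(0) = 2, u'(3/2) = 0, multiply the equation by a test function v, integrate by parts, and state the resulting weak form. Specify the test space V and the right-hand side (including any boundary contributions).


V = H^1(0, 3/2) (v unrestricted at boundary; u is determined up to an additive constant); weak form: ∫_0^3/2 u'v' dx = ∫_0^3/2 (17/6 - 2*x) v dx − 2·v(0) for all v ∈ V.

Multiply both sides by a test function v and integrate from 0 to 3/2:
  ∫_0^3/2 −u''(x) v(x) dx = ∫_0^3/2 f(x) v(x) dx.
Integrate the LHS by parts once:
  ∫_0^3/2 −u'' v dx = −[u'(x) v(x)]_0^3/2 + ∫_0^3/2 u'(x) v'(x) dx.
Thus ∫_0^3/2 u'(x) v'(x) dx = ∫_0^3/2 f(x) v(x) dx + [u'(x) v(x)]_0^3/2.
Choose V so that boundary terms are either known or forced to vanish.
u has inhomogeneous Neumann u'(0) = 2, u'(3/2) = 0. [u' v]_0^3/2 = (0)·v(3/2) − (2)·v(0) = − 2·v(0). Take V = H^1(0, 3/2); boundary term becomes part of RHS.
Weak formulation: find u (satisfying any essential BC) such that ∫_0^3/2 u'(x) v'(x) dx = ∫_0^3/2 f v dx − 2·v(0) for all v ∈ V (Neumann data are natural BCs: they enter the RHS as boundary terms).
Substituting f(x) = 17/6 - 2*x, the right-hand side is ∫_0^3/2 (17/6 - 2*x) v dx − 2·v(0).
Compatibility check (pure Neumann): taking v ≡ 1 ∈ V gives 0 = ∫_0^3/2 f dx + (0) − (2), i.e. ∫_0^3/2 f dx must equal u'(0) − u'(3/2) = 2. Indeed ∫_0^3/2 (17/6 - 2*x) dx = 2, so the data are compatible. The solution is then unique only up to an additive constant (fix it e.g. by requiring ∫_0^3/2 u dx = 0).


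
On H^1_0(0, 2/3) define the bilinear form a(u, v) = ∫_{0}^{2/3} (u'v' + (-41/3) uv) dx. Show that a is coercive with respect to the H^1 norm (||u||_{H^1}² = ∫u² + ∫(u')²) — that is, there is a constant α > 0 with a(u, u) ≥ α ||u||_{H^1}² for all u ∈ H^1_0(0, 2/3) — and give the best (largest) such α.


α = (-164 + 27*π^2)/(3*(4 + 9*π^2))

Coercivity of a(·,·) on H^1_0(0, 2/3) means a(u, u) ≥ α ||u||_{H^1}² for every u ∈ H^1_0.
The interval has length L = 2/3, and Poincaré/coercivity depend only on L. Here a(u, u) = ∫(u')² + (-41/3)·∫u².
Here c = -41/3 < 0 with |c| < (π/L)² = 9*π^2/4, so coercivity still holds. The condition a(u,u) ≥ α||u||_{H^1}² reads (1−α)∫(u')² ≥ (α−c)∫u². Any admissible α is ≤ 1 (rapidly oscillating u have ∫u²/∫(u')² → 0), and α = 1 would force 0 ≥ (1−c)∫u², impossible since c < 1; so 1−α > 0. By the sharp Poincaré inequality on H^1_0 of an interval of length L, ∫(u')² ≥ (π/L)²∫u² with equality for the first sine mode sin(π(x−x₀)/L) (x₀ the left endpoint), so the inequality holds for all u iff (1−α)(π/L)² ≥ α − c, i.e. α ≤ ((π/L)² + c)/((π/L)² + 1) = (1 + c(L/π)²)/(1 + (L/π)²). (Direct route, valid since c ≤ 0: Poincaré gives c∫u² ≥ c(L/π)²∫(u')², so a(u,u) ≥ (1 + c(L/π)²)∫(u')², while ||u||_{H^1}² ≤ (1 + (L/π)²)∫(u')²; dividing yields the same α.) With (π/L)² = 9*π^2/4 and c = -41/3, the largest admissible constant is α = ((π/L)² + c)/((π/L)² + 1).
Simplifying, α = (-164 + 27*π^2)/(3*(4 + 9*π^2)).


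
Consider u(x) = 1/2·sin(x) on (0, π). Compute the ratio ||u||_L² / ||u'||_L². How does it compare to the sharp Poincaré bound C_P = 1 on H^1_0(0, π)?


||u||_L² / ||u'||_L² = 1 = C_P.

u(x) = 1/2·sin(x), so u'(x) = cos(x)/2.
Writing u(x) = A·sin(kπx/L) with A = 1/2 and k = 1, use ∫_0^L sin²(kπx/L) dx = L/2 and ∫_0^L cos²(kπx/L) dx = L/2.
u² = 1/4·sin²(x) and (u')² = 1/4·cos²(x), and each of sin², cos² integrates to L/2 = π/2 over (0, π).
∫_0^π u² dx = π/8, so ||u||_L² = sqrt(2)*sqrt(π)/4.
∫_0^π (u')² dx = π/8, so ||u'||_L² = sqrt(2)*sqrt(π)/4.
Ratio ||u||_L² / ||u'||_L² = 1.
Sharp Poincaré constant on H^1_0(0, π) is C_P = L/π = 1, achieved by sin(x).
This is the k = 1 eigenfunction (up to amplitude), so the ratio equals the sharp Poincaré constant exactly.


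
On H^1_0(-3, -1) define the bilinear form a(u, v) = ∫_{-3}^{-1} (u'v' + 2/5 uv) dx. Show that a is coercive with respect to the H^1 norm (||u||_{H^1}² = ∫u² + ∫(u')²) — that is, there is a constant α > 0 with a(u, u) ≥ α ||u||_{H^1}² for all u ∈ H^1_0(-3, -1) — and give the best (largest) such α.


α = (8/5 + π^2)/(4 + π^2)

Coercivity of a(·,·) on H^1_0(-3, -1) means a(u, u) ≥ α ||u||_{H^1}² for every u ∈ H^1_0.
The interval has length L = 2, and Poincaré/coercivity depend only on L. Here a(u, u) = ∫(u')² + (2/5)·∫u².
Here 0 < c = 2/5 < 1. The condition a(u,u) ≥ α||u||_{H^1}² reads (1−α)∫(u')² ≥ (α−c)∫u². Any admissible α is ≤ 1 (rapidly oscillating u have ∫u²/∫(u')² → 0), and α = 1 would force 0 ≥ (1−c)∫u², impossible since c < 1; so 1−α > 0. By the sharp Poincaré inequality on H^1_0 of an interval of length L, ∫(u')² ≥ (π/L)²∫u² with equality for the first sine mode sin(π(x−x₀)/L) (x₀ the left endpoint), so the inequality holds for all u iff (1−α)(π/L)² ≥ α − c, i.e. α ≤ ((π/L)² + c)/((π/L)² + 1) = (1 + c(L/π)²)/(1 + (L/π)²). With (π/L)² = π^2/4 and c = 2/5, the largest admissible constant is α = ((π/L)² + c)/((π/L)² + 1).
Simplifying, α = (8/5 + π^2)/(4 + π^2).


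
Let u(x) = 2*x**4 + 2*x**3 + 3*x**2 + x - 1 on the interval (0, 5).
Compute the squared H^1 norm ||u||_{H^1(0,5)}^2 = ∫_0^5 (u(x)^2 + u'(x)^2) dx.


||u||_{H^1}^2 = 320962135/126

The H^1 norm (squared) on an interval (0, L) is
  ||u||_{H^1}^2 = ∫_0^L u(x)^2 dx + ∫_0^L u'(x)^2 dx.
Compute u'(x) = 8*x**3 + 6*x**2 + 6*x + 1.
Then u(x)^2 = 4*x**8 + 8*x**7 + 16*x**6 + 16*x**5 + 9*x**4 + 2*x**3 - 5*x**2 - 2*x + 1 and u'(x)^2 = 64*x**6 + 96*x**5 + 132*x**4 + 88*x**3 + 48*x**2 + 12*x + 1.
Integrate each monomial from 0 to 5 using ∫_0^5 c·x^n dx = c·5^(n+1)/(n+1):
  ∫_0^5 u(x)^2 dx = ∫_0^5 (4*x^8 + 8*x^7 + 16*x^6 + 16*x^5 + 9*x^4 + 2*x^3 - 5*x^2 - 2*x + 1) dx. Term by term:
    ∫_0^5 4*x^8 dx = 7812500/9;  ∫_0^5 8*x^7 dx = 390625;  ∫_0^5 16*x^6 dx = 1250000/7;
    ∫_0^5 16*x^5 dx = 125000/3;  ∫_0^5 9*x^4 dx = 5625;  ∫_0^5 2*x^3 dx = 625/2;
    ∫_0^5 -5*x^2 dx = -625/3;  ∫_0^5 -2*x dx = -25;  ∫_0^5 1 dx = 5.
  Sum: 7812500/9 + 390625 + 1250000/7 + 125000/3 + 5625 + 625/2 − 625/3 − 25 + 5 = 187063105/126.
  ∫_0^5 u'(x)^2 dx = ∫_0^5 (64*x^6 + 96*x^5 + 132*x^4 + 88*x^3 + 48*x^2 + 12*x + 1) dx. Term by term:
    ∫_0^5 64*x^6 dx = 5000000/7;  ∫_0^5 96*x^5 dx = 250000;  ∫_0^5 132*x^4 dx = 82500;
    ∫_0^5 88*x^3 dx = 13750;  ∫_0^5 48*x^2 dx = 2000;  ∫_0^5 12*x dx = 150;
    ∫_0^5 1 dx = 5.
  Sum: 5000000/7 + 250000 + 82500 + 13750 + 2000 + 150 + 5 = 7438835/7.
Adding: ||u||_{H^1}^2 = 187063105/126 + 7438835/7 = 320962135/126.


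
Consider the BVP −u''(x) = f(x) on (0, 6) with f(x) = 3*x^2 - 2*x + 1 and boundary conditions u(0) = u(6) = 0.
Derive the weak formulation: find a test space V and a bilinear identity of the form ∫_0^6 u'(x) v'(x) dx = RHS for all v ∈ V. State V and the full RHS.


V = H^1_0(0, 6) (so v(0) = v(6) = 0); weak form: ∫_0^6 u'v' dx = ∫_0^6 (3*x^2 - 2*x + 1) v dx for all v ∈ V.

Multiply both sides by a test function v and integrate from 0 to 6:
  ∫_0^6 −u''(x) v(x) dx = ∫_0^6 f(x) v(x) dx.
Integrate the LHS by parts once:
  ∫_0^6 −u'' v dx = −[u'(x) v(x)]_0^6 + ∫_0^6 u'(x) v'(x) dx.
Thus ∫_0^6 u'(x) v'(x) dx = ∫_0^6 f(x) v(x) dx + [u'(x) v(x)]_0^6.
Choose V so that boundary terms are either known or forced to vanish.
u is Dirichlet: u(0) = u(6) = 0. Let V = H^1_0(0, 6); then v(0) = v(6) = 0, and [u' v]_0^6 = 0.
Weak formulation: find u (satisfying any essential BC) such that ∫_0^6 u'(x) v'(x) dx = ∫_0^6 f v dx for all v ∈ V.
Substituting f(x) = 3*x^2 - 2*x + 1, the right-hand side is ∫_0^6 (3*x^2 - 2*x + 1) v dx.


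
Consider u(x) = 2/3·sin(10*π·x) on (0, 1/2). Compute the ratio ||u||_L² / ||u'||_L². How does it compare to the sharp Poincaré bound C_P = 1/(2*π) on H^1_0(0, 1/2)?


||u||_L² / ||u'||_L² = 1/(10*π) < C_P = 1/(2*π).

u(x) = 2/3·sin(10*π·x), so u'(x) = 20*π*cos(10*π*x)/3.
Writing u(x) = A·sin(kπx/L) with A = 2/3 and k = 5, use ∫_0^L sin²(kπx/L) dx = L/2 and ∫_0^L cos²(kπx/L) dx = L/2.
u² = 4/9·sin²(10*π·x) and (u')² = 400*π^2/9·cos²(10*π·x), and each of sin², cos² integrates to L/2 = 1/4 over (0, 1/2).
∫_0^1/2 u² dx = 1/9, so ||u||_L² = 1/3.
∫_0^1/2 (u')² dx = 100*π^2/9, so ||u'||_L² = 10*π/3.
Ratio ||u||_L² / ||u'||_L² = 1/(10*π).
Sharp Poincaré constant on H^1_0(0, 1/2) is C_P = L/π = 1/(2*π), achieved by sin(2*π·x).
This is the k = 5 harmonic; the ratio L/(kπ) is strictly less than C_P = L/π, consistent with the sharp inequality ||u||_L² ≤ C_P ||u'||_L².


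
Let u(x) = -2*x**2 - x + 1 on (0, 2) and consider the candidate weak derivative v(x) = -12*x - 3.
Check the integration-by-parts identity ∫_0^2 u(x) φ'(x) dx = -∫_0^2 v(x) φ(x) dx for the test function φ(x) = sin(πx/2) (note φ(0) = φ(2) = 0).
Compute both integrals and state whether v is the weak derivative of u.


LHS = 20/π, RHS = 60/π. No, v is not the weak derivative of u.

u(x) = -2*x**2 - x + 1, classical derivative u'(x) = -4*x - 1.
φ(x) = sin(πx/2), so φ'(x) = π*cos(π*x/2)/2.
Note φ(0) = φ(2) = 0, so the boundary term u·φ vanishes.
LHS = ∫_0^2 u(x) φ'(x) dx = ∫_0^2 (-π*x^2*cos(π*x/2) - π*x*cos(π*x/2)/2 + π*cos(π*x/2)/2) dx. Term by term:
  ∫_0^2 π*cos(π*x/2)/2 dx = 0;  ∫_0^2 -π*x^2*cos(π*x/2) dx = 16/π;  ∫_0^2 -π*x*cos(π*x/2)/2 dx = 4/π.
Sum: 0 + 16/π + 4/π = 20/π.
So LHS = 20/π.
∫_0^2 v(x) φ(x) dx = ∫_0^2 (-12*x*sin(π*x/2) - 3*sin(π*x/2)) dx. Term by term:
  ∫_0^2 -3*sin(π*x/2) dx = -12/π;  ∫_0^2 -12*x*sin(π*x/2) dx = -48/π.
Sum: -12/π − 48/π = -60/π.
So RHS = -∫_0^2 v(x) φ(x) dx = 60/π.
LHS − RHS = -40/π ≠ 0, so the identity fails.
(For a valid weak derivative the identity must hold for EVERY test function, in particular this one. The failure shows v is NOT the weak derivative of u.)
Correct weak derivative would be u'(x) = -4*x - 1.


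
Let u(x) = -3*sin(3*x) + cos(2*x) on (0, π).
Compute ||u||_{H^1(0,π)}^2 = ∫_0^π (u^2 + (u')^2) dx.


||u||_{H^1(0,π)}^2 = -36 + 95*π/2

u'(x) = -2*sin(2*x) - 9*cos(3*x).
Expand u² and (u')² and integrate term by term on (0, π), using: for integers n ≥ 1, ∫_0^π sin²(nx) dx = ∫_0^π cos²(nx) dx = π/2; for n ≠ n', ∫_0^π sin(nx)sin(n'x) dx = ∫_0^π cos(nx)cos(n'x) dx = 0; and by product-to-sum, ∫_0^π sin(nx)cos(n'x) dx = ½∫_0^π [sin((n+n')x) + sin((n−n')x)] dx, which is 0 when n+n' is even and 2n/(n²−n'²) when n+n' is odd (it need not vanish on (0, π)).
  u² squared terms: (-3)²·∫sin(3x)² dx = 9·π/2 = 9*π/2;  (1)²·∫cos(2x)² dx = 1·π/2 = π/2.
  u² cross terms: 2·(-3)·(1)·∫sin(3x)·cos(2x) dx = -6·(6/5) = -36/5.
  So ∫_0^π u² dx = 9*π/2 + π/2 − 36/5 = -36/5 + 5*π.
  (u')² squared terms: (-9)²·∫cos(3x)² dx = 81·π/2 = 81*π/2;  (-2)²·∫sin(2x)² dx = 4·π/2 = 2*π.
  (u')² cross terms: 2·(-9)·(-2)·∫cos(3x)·sin(2x) dx = 36·(-4/5) = -144/5.
  So ∫_0^π (u')² dx = 81*π/2 + 2*π − 144/5 = -144/5 + 85*π/2.
||u||_{H^1}^2 = (-36/5 + 5*π) + (-144/5 + 85*π/2) = -36 + 95*π/2.


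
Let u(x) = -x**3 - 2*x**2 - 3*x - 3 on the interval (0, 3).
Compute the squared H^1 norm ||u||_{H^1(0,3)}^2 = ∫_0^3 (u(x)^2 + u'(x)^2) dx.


||u||_{H^1}^2 = 231723/70

The H^1 norm (squared) on an interval (0, L) is
  ||u||_{H^1}^2 = ∫_0^L u(x)^2 dx + ∫_0^L u'(x)^2 dx.
Compute u'(x) = -3*x**2 - 4*x - 3.
Then u(x)^2 = x**6 + 4*x**5 + 10*x**4 + 18*x**3 + 21*x**2 + 18*x + 9 and u'(x)^2 = 9*x**4 + 24*x**3 + 34*x**2 + 24*x + 9.
Integrate each monomial from 0 to 3 using ∫_0^3 c·x^n dx = c·3^(n+1)/(n+1):
  ∫_0^3 u(x)^2 dx = ∫_0^3 (x^6 + 4*x^5 + 10*x^4 + 18*x^3 + 21*x^2 + 18*x + 9) dx. Term by term:
    ∫_0^3 x^6 dx = 2187/7;  ∫_0^3 4*x^5 dx = 486;  ∫_0^3 10*x^4 dx = 486;
    ∫_0^3 18*x^3 dx = 729/2;  ∫_0^3 21*x^2 dx = 189;  ∫_0^3 18*x dx = 81;
    ∫_0^3 9 dx = 27.
  Sum: 2187/7 + 486 + 486 + 729/2 + 189 + 81 + 27 = 27243/14.
  ∫_0^3 u'(x)^2 dx = ∫_0^3 (9*x^4 + 24*x^3 + 34*x^2 + 24*x + 9) dx. Term by term:
    ∫_0^3 9*x^4 dx = 2187/5;  ∫_0^3 24*x^3 dx = 486;  ∫_0^3 34*x^2 dx = 306;
    ∫_0^3 24*x dx = 108;  ∫_0^3 9 dx = 27.
  Sum: 2187/5 + 486 + 306 + 108 + 27 = 6822/5.
Adding: ||u||_{H^1}^2 = 27243/14 + 6822/5 = 231723/70.


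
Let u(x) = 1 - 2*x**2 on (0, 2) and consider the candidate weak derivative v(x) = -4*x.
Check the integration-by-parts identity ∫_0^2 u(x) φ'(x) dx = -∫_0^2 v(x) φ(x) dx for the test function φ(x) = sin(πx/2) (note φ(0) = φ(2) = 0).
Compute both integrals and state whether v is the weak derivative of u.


LHS = 16/π, RHS = 16/π. Yes, v = u' weakly.

u(x) = 1 - 2*x**2, classical derivative u'(x) = -4*x.
φ(x) = sin(πx/2), so φ'(x) = π*cos(π*x/2)/2.
Note φ(0) = φ(2) = 0, so the boundary term u·φ vanishes.
LHS = ∫_0^2 u(x) φ'(x) dx = ∫_0^2 (-π*x^2*cos(π*x/2) + π*cos(π*x/2)/2) dx. Term by term:
  ∫_0^2 π*cos(π*x/2)/2 dx = 0;  ∫_0^2 -π*x^2*cos(π*x/2) dx = 16/π.
Sum: 0 + 16/π = 16/π.
So LHS = 16/π.
∫_0^2 v(x) φ(x) dx = ∫_0^2 (-4*x*sin(π*x/2)) dx. Term by term:
  ∫_0^2 -4*x*sin(π*x/2) dx = -16/π.
So RHS = -∫_0^2 v(x) φ(x) dx = 16/π.
LHS = RHS, so the identity holds for this test φ.
Moreover u is smooth here and v(x) = u'(x) = -4*x pointwise, so the identity holds for every test function. Hence v is the weak derivative of u.


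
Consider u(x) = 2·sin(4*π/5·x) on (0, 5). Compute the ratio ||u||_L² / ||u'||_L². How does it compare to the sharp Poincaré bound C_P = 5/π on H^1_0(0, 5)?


||u||_L² / ||u'||_L² = 5/(4*π) < C_P = 5/π.

u(x) = 2·sin(4*π/5·x), so u'(x) = 8*π*cos(4*π*x/5)/5.
Writing u(x) = A·sin(kπx/L) with A = 2 and k = 4, use ∫_0^L sin²(kπx/L) dx = L/2 and ∫_0^L cos²(kπx/L) dx = L/2.
u² = 4·sin²(4*π/5·x) and (u')² = 64*π^2/25·cos²(4*π/5·x), and each of sin², cos² integrates to L/2 = 5/2 over (0, 5).
∫_0^5 u² dx = 10, so ||u||_L² = sqrt(10).
∫_0^5 (u')² dx = 32*π^2/5, so ||u'||_L² = 4*sqrt(10)*π/5.
Ratio ||u||_L² / ||u'||_L² = 5/(4*π).
Sharp Poincaré constant on H^1_0(0, 5) is C_P = L/π = 5/π, achieved by sin(π/5·x).
This is the k = 4 harmonic; the ratio L/(kπ) is strictly less than C_P = L/π, consistent with the sharp inequality ||u||_L² ≤ C_P ||u'||_L².


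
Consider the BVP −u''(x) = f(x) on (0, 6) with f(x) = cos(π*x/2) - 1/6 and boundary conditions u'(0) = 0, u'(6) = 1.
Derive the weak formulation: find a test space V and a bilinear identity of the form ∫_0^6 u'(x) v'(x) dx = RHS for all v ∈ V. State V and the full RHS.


V = H^1(0, 6) (v unrestricted at boundary; u is determined up to an additive constant); weak form: ∫_0^6 u'v' dx = ∫_0^6 (cos(π*x/2) - 1/6) v dx + v(6) for all v ∈ V.

Multiply both sides by a test function v and integrate from 0 to 6:
  ∫_0^6 −u''(x) v(x) dx = ∫_0^6 f(x) v(x) dx.
Integrate the LHS by parts once:
  ∫_0^6 −u'' v dx = −[u'(x) v(x)]_0^6 + ∫_0^6 u'(x) v'(x) dx.
Thus ∫_0^6 u'(x) v'(x) dx = ∫_0^6 f(x) v(x) dx + [u'(x) v(x)]_0^6.
Choose V so that boundary terms are either known or forced to vanish.
u has inhomogeneous Neumann u'(0) = 0, u'(6) = 1. [u' v]_0^6 = (1)·v(6) − (0)·v(0) = v(6). Take V = H^1(0, 6); boundary term becomes part of RHS.
Weak formulation: find u (satisfying any essential BC) such that ∫_0^6 u'(x) v'(x) dx = ∫_0^6 f v dx + v(6) for all v ∈ V (Neumann data are natural BCs: they enter the RHS as boundary terms).
Substituting f(x) = cos(π*x/2) - 1/6, the right-hand side is ∫_0^6 (cos(π*x/2) - 1/6) v dx + v(6).
Compatibility check (pure Neumann): taking v ≡ 1 ∈ V gives 0 = ∫_0^6 f dx + (1) − (0), i.e. ∫_0^6 f dx must equal u'(0) − u'(6) = -1. Indeed ∫_0^6 (cos(π*x/2) - 1/6) dx = -1, so the data are compatible. The solution is then unique only up to an additive constant (fix it e.g. by requiring ∫_0^6 u dx = 0).


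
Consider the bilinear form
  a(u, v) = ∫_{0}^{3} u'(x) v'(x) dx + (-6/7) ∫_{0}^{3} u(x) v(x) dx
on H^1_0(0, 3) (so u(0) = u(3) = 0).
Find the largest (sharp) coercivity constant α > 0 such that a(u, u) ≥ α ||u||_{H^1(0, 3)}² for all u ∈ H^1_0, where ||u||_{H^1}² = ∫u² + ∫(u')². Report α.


α = (-54/7 + π^2)/(9 + π^2)

Coercivity of a(·,·) on H^1_0(0, 3) means a(u, u) ≥ α ||u||_{H^1}² for every u ∈ H^1_0.
The interval has length L = 3, and Poincaré/coercivity depend only on L. Here a(u, u) = ∫(u')² + (-6/7)·∫u².
Here c = -6/7 < 0 with |c| < (π/L)² = π^2/9, so coercivity still holds. The condition a(u,u) ≥ α||u||_{H^1}² reads (1−α)∫(u')² ≥ (α−c)∫u². Any admissible α is ≤ 1 (rapidly oscillating u have ∫u²/∫(u')² → 0), and α = 1 would force 0 ≥ (1−c)∫u², impossible since c < 1; so 1−α > 0. By the sharp Poincaré inequality on H^1_0 of an interval of length L, ∫(u')² ≥ (π/L)²∫u² with equality for the first sine mode sin(π(x−x₀)/L) (x₀ the left endpoint), so the inequality holds for all u iff (1−α)(π/L)² ≥ α − c, i.e. α ≤ ((π/L)² + c)/((π/L)² + 1) = (1 + c(L/π)²)/(1 + (L/π)²). (Direct route, valid since c ≤ 0: Poincaré gives c∫u² ≥ c(L/π)²∫(u')², so a(u,u) ≥ (1 + c(L/π)²)∫(u')², while ||u||_{H^1}² ≤ (1 + (L/π)²)∫(u')²; dividing yields the same α.) With (π/L)² = π^2/9 and c = -6/7, the largest admissible constant is α = ((π/L)² + c)/((π/L)² + 1).
Simplifying, α = (-54/7 + π^2)/(9 + π^2).


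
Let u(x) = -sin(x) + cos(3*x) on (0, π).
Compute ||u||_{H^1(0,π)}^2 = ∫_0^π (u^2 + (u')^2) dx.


||u||_{H^1(0,π)}^2 = 6*π

u'(x) = -3*sin(3*x) - cos(x).
Expand u² and (u')² and integrate term by term on (0, π), using: for integers n ≥ 1, ∫_0^π sin²(nx) dx = ∫_0^π cos²(nx) dx = π/2; for n ≠ n', ∫_0^π sin(nx)sin(n'x) dx = ∫_0^π cos(nx)cos(n'x) dx = 0; and by product-to-sum, ∫_0^π sin(nx)cos(n'x) dx = ½∫_0^π [sin((n+n')x) + sin((n−n')x)] dx, which is 0 when n+n' is even and 2n/(n²−n'²) when n+n' is odd (it need not vanish on (0, π)).
  u² squared terms: (-1)²·∫sin(x)² dx = 1·π/2 = π/2;  (1)²·∫cos(3x)² dx = 1·π/2 = π/2.
  u² cross terms: 2·(-1)·(1)·∫sin(x)·cos(3x) dx = -2·(0) = 0.
  So ∫_0^π u² dx = π/2 + π/2 + 0 = π.
  (u')² squared terms: (-1)²·∫cos(x)² dx = 1·π/2 = π/2;  (-3)²·∫sin(3x)² dx = 9·π/2 = 9*π/2.
  (u')² cross terms: 2·(-1)·(-3)·∫cos(x)·sin(3x) dx = 6·(0) = 0.
  So ∫_0^π (u')² dx = π/2 + 9*π/2 + 0 = 5*π.
||u||_{H^1}^2 = (π) + (5*π) = 6*π.


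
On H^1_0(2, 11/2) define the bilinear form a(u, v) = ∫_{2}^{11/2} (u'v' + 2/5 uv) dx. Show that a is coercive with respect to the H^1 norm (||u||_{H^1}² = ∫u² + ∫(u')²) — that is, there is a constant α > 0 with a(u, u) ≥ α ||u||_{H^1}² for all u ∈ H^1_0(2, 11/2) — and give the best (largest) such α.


α = 2*(49 + 10*π^2)/(5*(4*π^2 + 49))

Coercivity of a(·,·) on H^1_0(2, 11/2) means a(u, u) ≥ α ||u||_{H^1}² for every u ∈ H^1_0.
The interval has length L = 7/2, and Poincaré/coercivity depend only on L. Here a(u, u) = ∫(u')² + (2/5)·∫u².
Here 0 < c = 2/5 < 1. The condition a(u,u) ≥ α||u||_{H^1}² reads (1−α)∫(u')² ≥ (α−c)∫u². Any admissible α is ≤ 1 (rapidly oscillating u have ∫u²/∫(u')² → 0), and α = 1 would force 0 ≥ (1−c)∫u², impossible since c < 1; so 1−α > 0. By the sharp Poincaré inequality on H^1_0 of an interval of length L, ∫(u')² ≥ (π/L)²∫u² with equality for the first sine mode sin(π(x−x₀)/L) (x₀ the left endpoint), so the inequality holds for all u iff (1−α)(π/L)² ≥ α − c, i.e. α ≤ ((π/L)² + c)/((π/L)² + 1) = (1 + c(L/π)²)/(1 + (L/π)²). With (π/L)² = 4*π^2/49 and c = 2/5, the largest admissible constant is α = ((π/L)² + c)/((π/L)² + 1).
Simplifying, α = 2*(49 + 10*π^2)/(5*(4*π^2 + 49)).


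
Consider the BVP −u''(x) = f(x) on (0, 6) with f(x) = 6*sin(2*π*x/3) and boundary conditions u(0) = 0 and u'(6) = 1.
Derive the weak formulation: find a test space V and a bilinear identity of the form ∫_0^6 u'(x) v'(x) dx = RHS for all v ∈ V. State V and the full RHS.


V = {v ∈ H^1(0, 6) : v(0) = 0} (test functions vanish at x = 0 where u is specified); weak form: ∫_0^6 u'v' dx = ∫_0^6 (6*sin(2*π*x/3)) v dx + v(6) for all v ∈ V.

Multiply both sides by a test function v and integrate from 0 to 6:
  ∫_0^6 −u''(x) v(x) dx = ∫_0^6 f(x) v(x) dx.
Integrate the LHS by parts once:
  ∫_0^6 −u'' v dx = −[u'(x) v(x)]_0^6 + ∫_0^6 u'(x) v'(x) dx.
Thus ∫_0^6 u'(x) v'(x) dx = ∫_0^6 f(x) v(x) dx + [u'(x) v(x)]_0^6.
Choose V so that boundary terms are either known or forced to vanish.
Mixed BC: u(0) = 0 (Dirichlet) and u'(6) = 1 (Neumann). Define V = {v ∈ H^1(0, 6) : v(0) = 0}. Then [u' v]_0^6 = u'(6)·v(6) − u'(0)·0 = v(6).
Weak formulation: find u (satisfying any essential BC) such that ∫_0^6 u'(x) v'(x) dx = ∫_0^6 f v dx + v(6) for all v ∈ V (Dirichlet at 0 absorbed into V; Neumann datum at x = 6 contributes the boundary term).
Substituting f(x) = 6*sin(2*π*x/3), the right-hand side is ∫_0^6 (6*sin(2*π*x/3)) v dx + v(6).


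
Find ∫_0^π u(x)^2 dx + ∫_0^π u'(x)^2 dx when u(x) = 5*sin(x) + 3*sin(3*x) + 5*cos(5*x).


||u||_{H^1(0,π)}^2 = 395*π

u'(x) = -25*sin(5*x) + 5*cos(x) + 9*cos(3*x).
Expand u² and (u')² and integrate term by term on (0, π), using: for integers n ≥ 1, ∫_0^π sin²(nx) dx = ∫_0^π cos²(nx) dx = π/2; for n ≠ n', ∫_0^π sin(nx)sin(n'x) dx = ∫_0^π cos(nx)cos(n'x) dx = 0; and by product-to-sum, ∫_0^π sin(nx)cos(n'x) dx = ½∫_0^π [sin((n+n')x) + sin((n−n')x)] dx, which is 0 when n+n' is even and 2n/(n²−n'²) when n+n' is odd (it need not vanish on (0, π)).
  u² squared terms: (3)²·∫sin(3x)² dx = 9·π/2 = 9*π/2;  (5)²·∫cos(5x)² dx = 25·π/2 = 25*π/2;  (5)²·∫sin(x)² dx = 25·π/2 = 25*π/2.
  u² cross terms: 2·(3)·(5)·∫sin(3x)·cos(5x) dx = 30·(0) = 0;  2·(3)·(5)·∫sin(3x)·sin(x) dx = 30·(0) = 0;  2·(5)·(5)·∫cos(5x)·sin(x) dx = 50·(0) = 0.
  So ∫_0^π u² dx = 9*π/2 + 25*π/2 + 25*π/2 + 0 + 0 + 0 = 59*π/2.
  (u')² squared terms: (-25)²·∫sin(5x)² dx = 625·π/2 = 625*π/2;  (5)²·∫cos(x)² dx = 25·π/2 = 25*π/2;  (9)²·∫cos(3x)² dx = 81·π/2 = 81*π/2.
  (u')² cross terms: 2·(-25)·(5)·∫sin(5x)·cos(x) dx = -250·(0) = 0;  2·(-25)·(9)·∫sin(5x)·cos(3x) dx = -450·(0) = 0;  2·(5)·(9)·∫cos(x)·cos(3x) dx = 90·(0) = 0.
  So ∫_0^π (u')² dx = 625*π/2 + 25*π/2 + 81*π/2 + 0 + 0 + 0 = 731*π/2.
||u||_{H^1}^2 = (59*π/2) + (731*π/2) = 395*π.


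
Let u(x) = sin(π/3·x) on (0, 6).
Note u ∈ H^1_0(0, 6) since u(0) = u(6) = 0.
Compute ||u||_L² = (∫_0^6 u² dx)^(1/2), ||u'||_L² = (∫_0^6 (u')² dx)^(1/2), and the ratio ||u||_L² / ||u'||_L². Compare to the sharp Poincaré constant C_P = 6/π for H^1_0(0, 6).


||u||_L² / ||u'||_L² = 3/π < C_P = 6/π.

u(x) = sin(π/3·x), so u'(x) = π*cos(π*x/3)/3.
Writing u(x) = A·sin(kπx/L) with A = 1 and k = 2, use ∫_0^L sin²(kπx/L) dx = L/2 and ∫_0^L cos²(kπx/L) dx = L/2.
u² = 1·sin²(π/3·x) and (u')² = π^2/9·cos²(π/3·x), and each of sin², cos² integrates to L/2 = 3 over (0, 6).
∫_0^6 u² dx = 3, so ||u||_L² = sqrt(3).
∫_0^6 (u')² dx = π^2/3, so ||u'||_L² = sqrt(3)*π/3.
Ratio ||u||_L² / ||u'||_L² = 3/π.
Sharp Poincaré constant on H^1_0(0, 6) is C_P = L/π = 6/π, achieved by sin(π/6·x).
This is the k = 2 harmonic; the ratio L/(kπ) is strictly less than C_P = L/π, consistent with the sharp inequality ||u||_L² ≤ C_P ||u'||_L².


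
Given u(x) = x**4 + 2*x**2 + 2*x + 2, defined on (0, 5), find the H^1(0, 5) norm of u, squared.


||u||_{H^1}^2 = 30296795/63

The H^1 norm (squared) on an interval (0, L) is
  ||u||_{H^1}^2 = ∫_0^L u(x)^2 dx + ∫_0^L u'(x)^2 dx.
Compute u'(x) = 4*x**3 + 4*x + 2.
Then u(x)^2 = x**8 + 4*x**6 + 4*x**5 + 8*x**4 + 8*x**3 + 12*x**2 + 8*x + 4 and u'(x)^2 = 16*x**6 + 32*x**4 + 16*x**3 + 16*x**2 + 16*x + 4.
Integrate each monomial from 0 to 5 using ∫_0^5 c·x^n dx = c·5^(n+1)/(n+1):
  ∫_0^5 u(x)^2 dx = ∫_0^5 (x^8 + 4*x^6 + 4*x^5 + 8*x^4 + 8*x^3 + 12*x^2 + 8*x + 4) dx. Term by term:
    ∫_0^5 x^8 dx = 1953125/9;  ∫_0^5 4*x^6 dx = 312500/7;  ∫_0^5 4*x^5 dx = 31250/3;
    ∫_0^5 8*x^4 dx = 5000;  ∫_0^5 8*x^3 dx = 1250;  ∫_0^5 12*x^2 dx = 500;
    ∫_0^5 8*x dx = 100;  ∫_0^5 4 dx = 20.
  Sum: 1953125/9 + 312500/7 + 31250/3 + 5000 + 1250 + 500 + 100 + 20 = 17573435/63.
  ∫_0^5 u'(x)^2 dx = ∫_0^5 (16*x^6 + 32*x^4 + 16*x^3 + 16*x^2 + 16*x + 4) dx. Term by term:
    ∫_0^5 16*x^6 dx = 1250000/7;  ∫_0^5 32*x^4 dx = 20000;  ∫_0^5 16*x^3 dx = 2500;
    ∫_0^5 16*x^2 dx = 2000/3;  ∫_0^5 16*x dx = 200;  ∫_0^5 4 dx = 20.
  Sum: 1250000/7 + 20000 + 2500 + 2000/3 + 200 + 20 = 4241120/21.
Adding: ||u||_{H^1}^2 = 17573435/63 + 4241120/21 = 30296795/63.


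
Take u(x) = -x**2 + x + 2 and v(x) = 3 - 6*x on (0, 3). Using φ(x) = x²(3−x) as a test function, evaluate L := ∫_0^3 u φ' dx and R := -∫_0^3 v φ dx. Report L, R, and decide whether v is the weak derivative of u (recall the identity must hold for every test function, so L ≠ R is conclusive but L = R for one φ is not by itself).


LHS = 351/20, RHS = 1053/20. No, v is not the weak derivative of u.

u(x) = -x**2 + x + 2, classical derivative u'(x) = 1 - 2*x.
φ(x) = x²(3−x), so φ'(x) = 3*x*(2 - x).
Note φ(0) = φ(3) = 0, so the boundary term u·φ vanishes.
LHS = ∫_0^3 u(x) φ'(x) dx = ∫_0^3 (3*x^4 - 9*x^3 + 12*x) dx. Term by term:
  ∫_0^3 3*x^4 dx = 729/5;  ∫_0^3 -9*x^3 dx = -729/4;  ∫_0^3 12*x dx = 54.
Sum: 729/5 − 729/4 + 54 = 351/20.
So LHS = 351/20.
∫_0^3 v(x) φ(x) dx = ∫_0^3 (6*x^4 - 21*x^3 + 9*x^2) dx. Term by term:
  ∫_0^3 6*x^4 dx = 1458/5;  ∫_0^3 -21*x^3 dx = -1701/4;  ∫_0^3 9*x^2 dx = 81.
Sum: 1458/5 − 1701/4 + 81 = -1053/20.
So RHS = -∫_0^3 v(x) φ(x) dx = 1053/20.
LHS − RHS = -351/10 ≠ 0, so the identity fails.
(For a valid weak derivative the identity must hold for EVERY test function, in particular this one. The failure shows v is NOT the weak derivative of u.)
Correct weak derivative would be u'(x) = 1 - 2*x.


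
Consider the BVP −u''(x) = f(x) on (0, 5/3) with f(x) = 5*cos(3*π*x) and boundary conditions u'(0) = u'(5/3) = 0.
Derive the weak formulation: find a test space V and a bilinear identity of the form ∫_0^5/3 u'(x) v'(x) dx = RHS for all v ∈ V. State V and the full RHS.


V = H^1(0, 5/3) (no boundary constraint on v; u is determined up to an additive constant); weak form: ∫_0^5/3 u'v' dx = ∫_0^5/3 (5*cos(3*π*x)) v dx for all v ∈ V.

Multiply both sides by a test function v and integrate from 0 to 5/3:
  ∫_0^5/3 −u''(x) v(x) dx = ∫_0^5/3 f(x) v(x) dx.
Integrate the LHS by parts once:
  ∫_0^5/3 −u'' v dx = −[u'(x) v(x)]_0^5/3 + ∫_0^5/3 u'(x) v'(x) dx.
Thus ∫_0^5/3 u'(x) v'(x) dx = ∫_0^5/3 f(x) v(x) dx + [u'(x) v(x)]_0^5/3.
Choose V so that boundary terms are either known or forced to vanish.
u has homogeneous Neumann: u'(0) = u'(5/3) = 0. So [u' v]_0^5/3 = 0·v(5/3) − 0·v(0) = 0 for any v; take V = H^1(0, 5/3).
Weak formulation: find u (satisfying any essential BC) such that ∫_0^5/3 u'(x) v'(x) dx = ∫_0^5/3 f v dx for all v ∈ V (homogeneous Neumann, so boundary terms vanish).
Substituting f(x) = 5*cos(3*π*x), the right-hand side is ∫_0^5/3 (5*cos(3*π*x)) v dx.
Compatibility check (pure Neumann): taking v ≡ 1 ∈ V gives 0 = ∫_0^5/3 f dx + (0) − (0), i.e. ∫_0^5/3 f dx must equal u'(0) − u'(5/3) = 0. Indeed ∫_0^5/3 (5*cos(3*π*x)) dx = 0, so the data are compatible. The solution is then unique only up to an additive constant (fix it e.g. by requiring ∫_0^5/3 u dx = 0).
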